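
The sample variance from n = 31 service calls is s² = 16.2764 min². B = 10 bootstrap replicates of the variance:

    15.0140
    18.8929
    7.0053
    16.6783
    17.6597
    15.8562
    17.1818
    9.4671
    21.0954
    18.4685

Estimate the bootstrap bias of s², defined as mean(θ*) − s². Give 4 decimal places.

bias = −0.5445

mean(θ*) = (15.0140 + 18.8929 + 7.0053 + 16.6783 + 17.6597 + 15.8562 + 17.1818 + 9.4671 + 21.0954 + 18.4685) / 10 = 15.73192
bias = 15.73192 − 16.2764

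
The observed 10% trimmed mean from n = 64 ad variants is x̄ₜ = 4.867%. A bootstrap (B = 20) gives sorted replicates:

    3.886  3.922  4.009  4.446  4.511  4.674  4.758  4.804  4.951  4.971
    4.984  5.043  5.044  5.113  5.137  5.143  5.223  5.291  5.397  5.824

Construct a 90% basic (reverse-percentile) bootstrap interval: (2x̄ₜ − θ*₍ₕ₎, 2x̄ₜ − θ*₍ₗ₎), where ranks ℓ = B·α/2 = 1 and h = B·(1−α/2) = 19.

Percentile endpoints at ranks 1 and 19: θ*₍1₎ = 3.886, θ*₍19₎ = 5.397.
Basic interval reflects these around x̄ₜ:
  lower = 2 × 4.867 − 5.397 = 4.337
  upper = 2 × 4.867 − 3.886 = 5.848

(4.337, 5.848)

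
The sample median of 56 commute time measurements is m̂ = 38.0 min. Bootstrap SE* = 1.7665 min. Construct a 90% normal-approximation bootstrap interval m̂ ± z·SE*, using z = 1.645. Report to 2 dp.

(35.09, 40.91)

Margin = 1.645 × 1.7665 = 2.906
Interval: 38.0 ± 2.906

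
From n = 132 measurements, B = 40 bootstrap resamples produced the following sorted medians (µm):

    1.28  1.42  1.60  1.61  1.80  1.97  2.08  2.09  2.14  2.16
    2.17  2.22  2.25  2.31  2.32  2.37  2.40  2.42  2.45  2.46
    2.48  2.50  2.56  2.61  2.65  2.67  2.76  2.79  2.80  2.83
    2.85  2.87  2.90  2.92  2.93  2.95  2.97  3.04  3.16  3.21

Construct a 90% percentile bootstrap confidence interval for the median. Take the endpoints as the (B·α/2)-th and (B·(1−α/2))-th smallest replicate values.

α = 0.10; lower rank = 40 × 0.050 = 2; upper rank = 40 × 0.950 = 38.
The 2nd smallest replicate is 1.42; the 38th is 3.04.

(1.42, 3.04)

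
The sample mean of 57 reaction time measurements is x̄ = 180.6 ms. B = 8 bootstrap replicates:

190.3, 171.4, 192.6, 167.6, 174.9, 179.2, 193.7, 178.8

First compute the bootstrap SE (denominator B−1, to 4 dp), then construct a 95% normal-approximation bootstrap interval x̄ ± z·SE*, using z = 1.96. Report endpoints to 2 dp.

(161.01, 200.19)

Mean of replicates = 181.0625; sum of squared deviations = 699.3187; SE* = √(699.3187/7) = 9.9951
Margin = 1.96 × 9.9951 = 19.590
Interval: 180.6 ± 19.590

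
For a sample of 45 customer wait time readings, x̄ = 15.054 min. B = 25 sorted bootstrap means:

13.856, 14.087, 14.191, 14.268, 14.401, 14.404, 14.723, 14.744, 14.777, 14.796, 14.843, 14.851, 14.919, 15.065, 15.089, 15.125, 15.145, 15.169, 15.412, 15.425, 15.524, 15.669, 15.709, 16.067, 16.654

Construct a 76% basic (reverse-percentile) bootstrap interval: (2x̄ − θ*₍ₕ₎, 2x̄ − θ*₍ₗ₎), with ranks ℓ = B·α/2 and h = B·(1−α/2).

(14.439, 15.917)

Percentile endpoints at ranks 3 and 22: θ*₍3₎ = 14.191, θ*₍22₎ = 15.669.
Basic interval reflects these around x̄:
  lower = 2 × 15.054 − 15.669 = 14.439
  upper = 2 × 15.054 − 14.191 = 15.917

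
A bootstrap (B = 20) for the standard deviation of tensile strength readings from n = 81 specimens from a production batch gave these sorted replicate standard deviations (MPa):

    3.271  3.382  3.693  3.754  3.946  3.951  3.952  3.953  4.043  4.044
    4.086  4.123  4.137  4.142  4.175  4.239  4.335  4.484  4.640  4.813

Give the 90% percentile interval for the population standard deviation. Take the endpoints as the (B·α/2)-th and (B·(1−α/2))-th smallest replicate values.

α = 0.10; lower rank = 20 × 0.050 = 1; upper rank = 20 × 0.950 = 19.
The 1st smallest replicate is 3.271; the 19th is 4.640.

(3.271, 4.640)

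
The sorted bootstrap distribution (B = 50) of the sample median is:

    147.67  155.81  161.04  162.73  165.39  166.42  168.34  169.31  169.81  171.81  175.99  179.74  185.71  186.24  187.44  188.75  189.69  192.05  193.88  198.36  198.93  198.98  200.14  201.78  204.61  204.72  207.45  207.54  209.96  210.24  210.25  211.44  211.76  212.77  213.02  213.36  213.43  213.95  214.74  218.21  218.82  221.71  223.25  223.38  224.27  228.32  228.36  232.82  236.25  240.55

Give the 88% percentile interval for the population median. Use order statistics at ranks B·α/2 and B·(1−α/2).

α = 0.12; lower rank = 50 × 0.060 = 3; upper rank = 50 × 0.940 = 47.
The 3rd smallest replicate is 161.04; the 47th is 228.36.

(161.04, 228.36)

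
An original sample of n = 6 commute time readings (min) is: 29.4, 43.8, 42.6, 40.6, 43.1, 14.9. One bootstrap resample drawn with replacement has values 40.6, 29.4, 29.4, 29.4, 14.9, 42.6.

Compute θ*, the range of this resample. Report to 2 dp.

θ* = 27.70

Range = 42.6 − 14.9 = 27.70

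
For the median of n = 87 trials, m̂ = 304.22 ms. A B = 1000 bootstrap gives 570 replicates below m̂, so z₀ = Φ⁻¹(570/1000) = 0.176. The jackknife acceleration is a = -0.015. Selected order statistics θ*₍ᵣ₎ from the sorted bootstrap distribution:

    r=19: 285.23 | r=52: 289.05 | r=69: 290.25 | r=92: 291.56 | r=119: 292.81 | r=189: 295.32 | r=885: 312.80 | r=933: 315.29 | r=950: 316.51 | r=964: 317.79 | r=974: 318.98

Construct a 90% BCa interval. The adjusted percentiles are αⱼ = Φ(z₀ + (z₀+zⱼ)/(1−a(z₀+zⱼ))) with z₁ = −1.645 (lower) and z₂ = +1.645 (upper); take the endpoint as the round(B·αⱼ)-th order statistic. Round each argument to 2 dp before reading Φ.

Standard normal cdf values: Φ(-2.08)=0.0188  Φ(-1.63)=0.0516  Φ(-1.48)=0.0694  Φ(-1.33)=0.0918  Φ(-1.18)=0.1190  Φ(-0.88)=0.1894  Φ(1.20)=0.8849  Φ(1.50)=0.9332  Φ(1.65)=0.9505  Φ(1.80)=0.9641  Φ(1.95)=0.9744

(291.56, 318.98)

Lower: z₀ + z₁ = 0.176 + (-1.645) = -1.469; 1 − a(z₀+z₁) = 1 − (-0.015)(-1.469) = 0.9780; argument = 0.176 + (-1.469)/0.9780 = -1.3261 → -1.33.
α₁ = Φ(-1.33) = 0.0918; rank = round(1000 × 0.0918) = 92; θ*₍92₎ = 291.56.
Upper: z₀ + z₂ = 1.821; 1 − a(z₀+z₂) = 1.0273; argument = 1.9486 → 1.95; α₂ = 0.9744; rank = 974; θ*₍974₎ = 318.98.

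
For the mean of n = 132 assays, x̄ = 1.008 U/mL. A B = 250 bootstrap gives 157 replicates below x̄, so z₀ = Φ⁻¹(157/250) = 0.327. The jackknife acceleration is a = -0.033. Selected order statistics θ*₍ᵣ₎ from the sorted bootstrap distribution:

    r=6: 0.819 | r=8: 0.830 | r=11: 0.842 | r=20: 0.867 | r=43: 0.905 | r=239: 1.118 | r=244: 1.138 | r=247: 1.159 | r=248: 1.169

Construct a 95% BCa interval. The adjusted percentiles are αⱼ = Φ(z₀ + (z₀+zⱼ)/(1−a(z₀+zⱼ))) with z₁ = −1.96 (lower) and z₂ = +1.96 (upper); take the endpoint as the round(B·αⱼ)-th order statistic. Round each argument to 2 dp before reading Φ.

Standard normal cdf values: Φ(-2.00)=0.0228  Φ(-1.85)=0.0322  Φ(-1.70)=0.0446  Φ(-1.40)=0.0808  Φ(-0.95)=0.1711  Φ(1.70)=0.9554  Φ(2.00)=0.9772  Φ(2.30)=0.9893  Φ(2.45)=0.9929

Lower: z₀ + z₁ = 0.327 + (-1.960) = -1.633; 1 − a(z₀+z₁) = 1 − (-0.033)(-1.633) = 0.9461; argument = 0.327 + (-1.633)/0.9461 = -1.3990 → -1.40.
α₁ = Φ(-1.40) = 0.0808; rank = round(250 × 0.0808) = 20; θ*₍20₎ = 0.867.
Upper: z₀ + z₂ = 2.287; 1 − a(z₀+z₂) = 1.0755; argument = 2.4535 → 2.45; α₂ = 0.9929; rank = 248; θ*₍248₎ = 1.169.

(0.867, 1.169)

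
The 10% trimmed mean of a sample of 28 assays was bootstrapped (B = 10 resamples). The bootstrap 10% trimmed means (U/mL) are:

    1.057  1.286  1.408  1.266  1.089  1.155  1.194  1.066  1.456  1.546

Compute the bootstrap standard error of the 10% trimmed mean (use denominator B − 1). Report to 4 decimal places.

SE* = 0.1718

Bootstrap SE is the standard deviation of the 10 replicate 10% trimmed means.
Mean of replicates: (1.057 + 1.286 + 1.408 + 1.266 + 1.089 + 1.155 + 1.194 + 1.066 + 1.456 + 1.546) / 10 = 12.52300 / 10 = 1.25230
Sum of squared deviations: (−0.19530)² + (+0.03370)² + (+0.15570)² + (+0.01370)² + (−0.16330)² + (−0.09730)² + (−0.05830)² + (−0.18630)² + (+0.20370)² + (+0.29370)² = 0.26570
Variance = 0.26570 / 9 = 0.02952
SE* = √0.02952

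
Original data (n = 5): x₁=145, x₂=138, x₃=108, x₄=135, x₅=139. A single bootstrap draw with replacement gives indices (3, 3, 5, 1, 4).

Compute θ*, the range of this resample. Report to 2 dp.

Resample values: 108, 108, 139, 145, 135.
Range = 145 − 108 = 37.00

θ* = 37.00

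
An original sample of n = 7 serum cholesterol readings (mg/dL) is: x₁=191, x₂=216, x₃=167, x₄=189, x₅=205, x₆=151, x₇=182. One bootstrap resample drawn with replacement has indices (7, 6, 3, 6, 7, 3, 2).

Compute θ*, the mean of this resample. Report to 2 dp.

Resample values: 182, 151, 167, 151, 182, 167, 216.
Mean = (182 + 151 + 167 + 151 + 182 + 167 + 216) / 7 = 1216.0 / 7 = 173.71

θ* = 173.71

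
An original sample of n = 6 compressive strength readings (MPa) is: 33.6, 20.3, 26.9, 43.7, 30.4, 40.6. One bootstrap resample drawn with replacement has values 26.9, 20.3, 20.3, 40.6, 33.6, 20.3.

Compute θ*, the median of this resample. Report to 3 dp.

Sorted: 20.3, 20.3, 20.3, 26.9, 33.6, 40.6
Median = average of the two middle values = 23.600

θ* = 23.600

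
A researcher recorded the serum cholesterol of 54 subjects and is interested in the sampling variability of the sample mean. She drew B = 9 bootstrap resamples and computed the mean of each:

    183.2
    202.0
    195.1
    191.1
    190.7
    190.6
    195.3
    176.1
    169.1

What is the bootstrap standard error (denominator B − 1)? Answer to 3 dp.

SE* = 10.278

Bootstrap SE is the standard deviation of the 9 replicate means.
Mean of replicates: (183.2 + 202.0 + 195.1 + 191.1 + 190.7 + 190.6 + 195.3 + 176.1 + 169.1) / 9 = 1693.2000 / 9 = 188.1333
Sum of squared deviations: (−4.9333)² + (+13.8667)² + (+6.9667)² + (+2.9667)² + (+2.5667)² + (+2.4667)² + (+7.1667)² + (−12.0333)² + (−19.0333)² = 845.0600
Variance = 845.0600 / 8 = 105.6325
SE* = √105.6325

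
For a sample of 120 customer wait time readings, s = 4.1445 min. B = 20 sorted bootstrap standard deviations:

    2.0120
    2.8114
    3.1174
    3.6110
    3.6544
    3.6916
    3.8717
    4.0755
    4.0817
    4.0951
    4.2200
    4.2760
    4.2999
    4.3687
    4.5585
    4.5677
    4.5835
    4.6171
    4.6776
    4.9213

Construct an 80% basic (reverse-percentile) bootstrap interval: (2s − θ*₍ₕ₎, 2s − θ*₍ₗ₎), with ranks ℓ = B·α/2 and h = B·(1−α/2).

(3.6719, 5.4776)

Percentile endpoints at ranks 2 and 18: θ*₍2₎ = 2.8114, θ*₍18₎ = 4.6171.
Basic interval reflects these around s:
  lower = 2 × 4.1445 − 4.6171 = 3.6719
  upper = 2 × 4.1445 − 2.8114 = 5.4776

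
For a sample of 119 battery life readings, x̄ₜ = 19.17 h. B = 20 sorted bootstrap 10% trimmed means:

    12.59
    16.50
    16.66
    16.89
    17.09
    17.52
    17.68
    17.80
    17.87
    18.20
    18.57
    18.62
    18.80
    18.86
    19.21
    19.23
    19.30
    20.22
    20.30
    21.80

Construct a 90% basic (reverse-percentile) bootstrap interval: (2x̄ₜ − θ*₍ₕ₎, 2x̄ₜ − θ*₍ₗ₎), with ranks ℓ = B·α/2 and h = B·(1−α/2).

Percentile endpoints at ranks 1 and 19: θ*₍1₎ = 12.59, θ*₍19₎ = 20.30.
Basic interval reflects these around x̄ₜ:
  lower = 2 × 19.17 − 20.30 = 18.04
  upper = 2 × 19.17 − 12.59 = 25.75

(18.04, 25.75)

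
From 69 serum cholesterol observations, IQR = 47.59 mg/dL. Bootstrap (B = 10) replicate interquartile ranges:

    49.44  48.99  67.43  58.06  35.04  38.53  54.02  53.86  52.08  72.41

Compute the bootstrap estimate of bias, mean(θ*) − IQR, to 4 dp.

bias = +5.3960

mean(θ*) = (49.44 + 48.99 + 67.43 + 58.06 + 35.04 + 38.53 + 54.02 + 53.86 + 52.08 + 72.41) / 10 = 52.98600
bias = 52.98600 − 47.59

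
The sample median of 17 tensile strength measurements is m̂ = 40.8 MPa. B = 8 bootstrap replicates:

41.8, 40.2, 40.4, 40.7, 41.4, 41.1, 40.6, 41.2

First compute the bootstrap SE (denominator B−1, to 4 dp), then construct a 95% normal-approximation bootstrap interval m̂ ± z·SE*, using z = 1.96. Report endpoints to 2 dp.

Mean of replicates = 40.9250; sum of squared deviations = 2.0550; SE* = √(2.0550/7) = 0.5418
Margin = 1.96 × 0.5418 = 1.062
Interval: 40.8 ± 1.062

(39.74, 41.86)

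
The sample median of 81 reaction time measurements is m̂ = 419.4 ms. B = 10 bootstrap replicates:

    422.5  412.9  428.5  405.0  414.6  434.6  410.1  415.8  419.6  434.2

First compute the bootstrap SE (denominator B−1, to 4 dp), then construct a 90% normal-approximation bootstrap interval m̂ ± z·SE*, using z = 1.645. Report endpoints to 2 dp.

Mean of replicates = 419.7800; sum of squared deviations = 913.1960; SE* = √(913.1960/9) = 10.0730
Margin = 1.645 × 10.0730 = 16.570
Interval: 419.4 ± 16.570

(402.83, 435.97)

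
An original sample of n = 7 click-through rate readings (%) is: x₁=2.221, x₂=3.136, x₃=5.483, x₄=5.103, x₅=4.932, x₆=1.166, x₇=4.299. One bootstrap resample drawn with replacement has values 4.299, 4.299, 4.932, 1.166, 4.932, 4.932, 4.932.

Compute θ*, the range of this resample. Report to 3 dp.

θ* = 3.766

Range = 4.932 − 1.166 = 3.766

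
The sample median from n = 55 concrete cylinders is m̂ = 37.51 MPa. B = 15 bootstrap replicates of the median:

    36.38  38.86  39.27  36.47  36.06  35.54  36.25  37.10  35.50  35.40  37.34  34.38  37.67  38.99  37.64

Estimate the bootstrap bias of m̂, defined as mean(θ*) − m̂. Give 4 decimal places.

mean(θ*) = (36.38 + 38.86 + 39.27 + 36.47 + 36.06 + 35.54 + 36.25 + 37.10 + 35.50 + 35.40 + 37.34 + 34.38 + 37.67 + 38.99 + 37.64) / 15 = 36.85667
bias = 36.85667 − 37.51

bias = −0.6533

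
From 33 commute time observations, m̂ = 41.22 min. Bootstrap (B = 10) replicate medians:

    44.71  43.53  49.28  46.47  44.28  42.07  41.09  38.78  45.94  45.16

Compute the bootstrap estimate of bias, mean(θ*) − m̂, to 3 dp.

mean(θ*) = (44.71 + 43.53 + 49.28 + 46.47 + 44.28 + 42.07 + 41.09 + 38.78 + 45.94 + 45.16) / 10 = 44.1310
bias = 44.1310 − 41.22

bias = +2.911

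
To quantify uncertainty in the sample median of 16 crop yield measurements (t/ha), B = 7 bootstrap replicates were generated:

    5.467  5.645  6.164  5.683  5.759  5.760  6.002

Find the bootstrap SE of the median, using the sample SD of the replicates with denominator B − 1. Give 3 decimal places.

Bootstrap SE is the standard deviation of the 7 replicate medians.
Mean of replicates: (5.467 + 5.645 + 6.164 + 5.683 + 5.759 + 5.760 + 6.002) / 7 = 40.4800 / 7 = 5.7829
Sum of squared deviations: (−0.3159)² + (−0.1379)² + (+0.3811)² + (−0.0999)² + (−0.0239)² + (−0.0229)² + (+0.2191)² = 0.3231
Variance = 0.3231 / 6 = 0.0539
SE* = √0.0539

SE* = 0.232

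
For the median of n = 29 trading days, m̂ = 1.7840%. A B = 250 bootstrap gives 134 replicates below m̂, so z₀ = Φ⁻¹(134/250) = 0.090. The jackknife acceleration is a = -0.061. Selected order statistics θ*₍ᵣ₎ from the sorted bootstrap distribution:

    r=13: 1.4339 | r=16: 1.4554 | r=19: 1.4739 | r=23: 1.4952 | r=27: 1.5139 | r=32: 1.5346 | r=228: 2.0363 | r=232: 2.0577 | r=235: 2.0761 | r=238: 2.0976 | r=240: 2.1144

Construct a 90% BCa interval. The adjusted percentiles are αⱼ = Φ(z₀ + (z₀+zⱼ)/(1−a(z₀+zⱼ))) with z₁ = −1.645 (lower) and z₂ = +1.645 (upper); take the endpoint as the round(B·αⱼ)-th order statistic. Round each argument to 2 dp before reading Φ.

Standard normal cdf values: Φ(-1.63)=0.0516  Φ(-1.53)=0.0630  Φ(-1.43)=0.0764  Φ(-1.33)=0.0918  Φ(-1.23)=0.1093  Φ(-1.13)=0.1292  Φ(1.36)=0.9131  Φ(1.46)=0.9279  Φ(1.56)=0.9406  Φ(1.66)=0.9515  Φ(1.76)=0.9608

(1.4339, 2.0976)

Lower: z₀ + z₁ = 0.090 + (-1.645) = -1.555; 1 − a(z₀+z₁) = 1 − (-0.061)(-1.555) = 0.9051; argument = 0.090 + (-1.555)/0.9051 = -1.6280 → -1.63.
α₁ = Φ(-1.63) = 0.0516; rank = round(250 × 0.0516) = 13; θ*₍13₎ = 1.4339.
Upper: z₀ + z₂ = 1.735; 1 − a(z₀+z₂) = 1.1058; argument = 1.6590 → 1.66; α₂ = 0.9515; rank = 238; θ*₍238₎ = 2.0976.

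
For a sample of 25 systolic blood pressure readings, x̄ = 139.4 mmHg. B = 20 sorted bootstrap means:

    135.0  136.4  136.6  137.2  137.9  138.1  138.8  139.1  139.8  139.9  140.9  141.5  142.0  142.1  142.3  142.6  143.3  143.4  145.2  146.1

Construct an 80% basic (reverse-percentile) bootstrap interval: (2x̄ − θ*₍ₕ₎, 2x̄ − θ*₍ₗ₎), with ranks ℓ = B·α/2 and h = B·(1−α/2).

Percentile endpoints at ranks 2 and 18: θ*₍2₎ = 136.4, θ*₍18₎ = 143.4.
Basic interval reflects these around x̄:
  lower = 2 × 139.4 − 143.4 = 135.4
  upper = 2 × 139.4 − 136.4 = 142.4

(135.4, 142.4)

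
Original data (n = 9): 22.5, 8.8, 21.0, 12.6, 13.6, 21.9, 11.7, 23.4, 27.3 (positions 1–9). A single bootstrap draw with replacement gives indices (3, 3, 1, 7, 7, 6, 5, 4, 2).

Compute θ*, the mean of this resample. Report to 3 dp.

Resample values: 21.0, 21.0, 22.5, 11.7, 11.7, 21.9, 13.6, 12.6, 8.8.
Mean = (21.0 + 21.0 + 22.5 + 11.7 + 11.7 + 21.9 + 13.6 + 12.6 + 8.8) / 9 = 144.80 / 9 = 16.089

θ* = 16.089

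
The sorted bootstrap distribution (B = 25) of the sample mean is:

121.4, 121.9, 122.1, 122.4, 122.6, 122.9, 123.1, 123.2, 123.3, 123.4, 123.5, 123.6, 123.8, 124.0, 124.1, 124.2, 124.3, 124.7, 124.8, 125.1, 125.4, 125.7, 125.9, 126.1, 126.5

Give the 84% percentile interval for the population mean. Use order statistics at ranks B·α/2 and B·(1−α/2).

(121.9, 125.9)

α = 0.16; lower rank = 25 × 0.080 = 2; upper rank = 25 × 0.920 = 23.
The 2nd smallest replicate is 121.9; the 23rd is 125.9.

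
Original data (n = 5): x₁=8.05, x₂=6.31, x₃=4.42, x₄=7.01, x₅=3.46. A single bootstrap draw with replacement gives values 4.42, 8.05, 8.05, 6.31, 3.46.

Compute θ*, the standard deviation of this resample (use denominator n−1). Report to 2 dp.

θ* = 2.09

Mean = 6.0580; sum of squared deviations = 17.4323
s² = 17.4323 / 4 = 4.3581
s = √4.3581 = 2.09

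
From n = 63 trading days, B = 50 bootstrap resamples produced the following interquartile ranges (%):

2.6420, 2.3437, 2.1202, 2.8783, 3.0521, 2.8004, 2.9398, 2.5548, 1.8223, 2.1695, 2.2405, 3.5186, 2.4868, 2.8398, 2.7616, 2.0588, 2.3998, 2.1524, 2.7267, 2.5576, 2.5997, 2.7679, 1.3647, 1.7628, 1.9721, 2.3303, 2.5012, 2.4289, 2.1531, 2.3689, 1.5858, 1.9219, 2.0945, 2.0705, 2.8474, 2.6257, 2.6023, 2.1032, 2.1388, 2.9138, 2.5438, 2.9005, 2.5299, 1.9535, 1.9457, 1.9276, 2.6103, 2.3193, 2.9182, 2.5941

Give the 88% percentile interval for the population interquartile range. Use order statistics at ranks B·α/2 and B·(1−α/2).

(1.7628, 2.9182)

Sorted replicates: 1.3647, 1.5858, 1.7628, 1.8223, 1.9219, 1.9276, 1.9457, 1.9535, 1.9721, 2.0588, 2.0705, 2.0945, 2.1032, 2.1202, 2.1388, 2.1524, 2.1531, 2.1695, 2.2405, 2.3193, 2.3303, 2.3437, 2.3689, 2.3998, 2.4289, 2.4868, 2.5012, 2.5299, 2.5438, 2.5548, 2.5576, 2.5941, 2.5997, 2.6023, 2.6103, 2.6257, 2.6420, 2.7267, 2.7616, 2.7679, 2.8004, 2.8398, 2.8474, 2.8783, 2.9005, 2.9138, 2.9182, 2.9398, 3.0521, 3.5186
α = 0.12; lower rank = 50 × 0.060 = 3; upper rank = 50 × 0.940 = 47.
The 3rd smallest replicate is 1.7628; the 47th is 2.9182.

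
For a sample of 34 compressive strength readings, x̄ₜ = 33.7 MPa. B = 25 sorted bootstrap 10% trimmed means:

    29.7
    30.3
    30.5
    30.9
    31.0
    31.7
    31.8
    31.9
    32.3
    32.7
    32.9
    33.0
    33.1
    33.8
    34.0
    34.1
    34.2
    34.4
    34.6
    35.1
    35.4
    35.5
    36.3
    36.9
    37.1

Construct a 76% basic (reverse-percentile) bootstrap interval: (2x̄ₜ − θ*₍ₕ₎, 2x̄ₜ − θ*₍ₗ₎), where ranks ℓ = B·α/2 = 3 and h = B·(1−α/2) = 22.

(31.9, 36.9)

Percentile endpoints at ranks 3 and 22: θ*₍3₎ = 30.5, θ*₍22₎ = 35.5.
Basic interval reflects these around x̄ₜ:
  lower = 2 × 33.7 − 35.5 = 31.9
  upper = 2 × 33.7 − 30.5 = 36.9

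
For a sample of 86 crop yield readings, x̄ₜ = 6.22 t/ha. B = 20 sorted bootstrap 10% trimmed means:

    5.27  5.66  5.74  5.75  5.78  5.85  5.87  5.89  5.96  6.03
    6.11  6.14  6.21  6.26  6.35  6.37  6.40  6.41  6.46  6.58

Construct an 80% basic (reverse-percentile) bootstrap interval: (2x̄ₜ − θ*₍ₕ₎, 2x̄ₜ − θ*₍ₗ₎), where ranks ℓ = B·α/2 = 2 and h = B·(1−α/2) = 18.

(6.03, 6.78)

Percentile endpoints at ranks 2 and 18: θ*₍2₎ = 5.66, θ*₍18₎ = 6.41.
Basic interval reflects these around x̄ₜ:
  lower = 2 × 6.22 − 6.41 = 6.03
  upper = 2 × 6.22 − 5.66 = 6.78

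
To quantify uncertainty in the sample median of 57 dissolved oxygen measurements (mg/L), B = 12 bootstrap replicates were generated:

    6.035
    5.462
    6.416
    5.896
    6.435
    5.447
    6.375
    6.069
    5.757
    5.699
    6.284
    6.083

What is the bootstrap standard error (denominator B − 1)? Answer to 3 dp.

SE* = 0.351

Bootstrap SE is the standard deviation of the 12 replicate medians.
Mean of replicates: (6.035 + 5.462 + 6.416 + 5.896 + 6.435 + 5.447 + 6.375 + 6.069 + 5.757 + 5.699 + 6.284 + 6.083) / 12 = 71.9580 / 12 = 5.9965
Sum of squared deviations: (+0.0385)² + (−0.5345)² + (+0.4195)² + (−0.1005)² + (+0.4385)² + (−0.5495)² + (+0.3785)² + (+0.0725)² + (−0.2395)² + (−0.2975)² + (+0.2875)² + (+0.0865)² = 1.3520
Variance = 1.3520 / 11 = 0.1229
SE* = √0.1229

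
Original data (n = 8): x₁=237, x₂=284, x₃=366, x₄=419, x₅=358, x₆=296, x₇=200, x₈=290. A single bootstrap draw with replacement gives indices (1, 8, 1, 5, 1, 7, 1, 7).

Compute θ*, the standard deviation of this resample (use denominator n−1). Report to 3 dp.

θ* = 52.014

Resample values: 237, 290, 237, 358, 237, 200, 237, 200.
Mean = 249.5000; sum of squared deviations = 18938.0000
s² = 18938.0000 / 7 = 2705.4286
s = √2705.4286 = 52.014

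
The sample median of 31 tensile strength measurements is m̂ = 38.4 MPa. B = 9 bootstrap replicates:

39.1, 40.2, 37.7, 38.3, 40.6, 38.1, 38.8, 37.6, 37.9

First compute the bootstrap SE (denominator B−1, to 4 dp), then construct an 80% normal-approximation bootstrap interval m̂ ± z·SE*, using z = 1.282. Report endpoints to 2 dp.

(37.01, 39.79)

Mean of replicates = 38.7000; sum of squared deviations = 9.4000; SE* = √(9.4000/8) = 1.0840
Margin = 1.282 × 1.0840 = 1.390
Interval: 38.4 ± 1.390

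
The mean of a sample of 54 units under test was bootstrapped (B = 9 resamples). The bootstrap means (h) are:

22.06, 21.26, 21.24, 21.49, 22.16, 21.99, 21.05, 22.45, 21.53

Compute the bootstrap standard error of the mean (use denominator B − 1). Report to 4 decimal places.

SE* = 0.4858

Bootstrap SE is the standard deviation of the 9 replicate means.
Mean of replicates: (22.06 + 21.26 + 21.24 + 21.49 + 22.16 + 21.99 + 21.05 + 22.45 + 21.53) / 9 = 195.23000 / 9 = 21.69222
Sum of squared deviations: (+0.36778)² + (−0.43222)² + (−0.45222)² + (−0.20222)² + (+0.46778)² + (+0.29778)² + (−0.64222)² + (+0.75778)² + (−0.16222)² = 1.88796
Variance = 1.88796 / 8 = 0.23599
SE* = √0.23599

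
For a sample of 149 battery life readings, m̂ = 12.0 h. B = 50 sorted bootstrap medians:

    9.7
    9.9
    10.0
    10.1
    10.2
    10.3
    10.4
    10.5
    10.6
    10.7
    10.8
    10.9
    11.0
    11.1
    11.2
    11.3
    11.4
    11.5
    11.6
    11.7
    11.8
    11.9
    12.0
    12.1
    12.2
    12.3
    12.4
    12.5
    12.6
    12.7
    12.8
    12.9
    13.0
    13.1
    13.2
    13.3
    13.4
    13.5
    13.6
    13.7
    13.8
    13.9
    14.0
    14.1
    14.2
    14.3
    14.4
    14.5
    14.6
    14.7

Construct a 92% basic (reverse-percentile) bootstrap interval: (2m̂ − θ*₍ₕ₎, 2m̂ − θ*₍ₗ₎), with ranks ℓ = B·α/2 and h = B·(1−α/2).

Percentile endpoints at ranks 2 and 48: θ*₍2₎ = 9.9, θ*₍48₎ = 14.5.
Basic interval reflects these around m̂:
  lower = 2 × 12.0 − 14.5 = 9.5
  upper = 2 × 12.0 − 9.9 = 14.1

(9.5, 14.1)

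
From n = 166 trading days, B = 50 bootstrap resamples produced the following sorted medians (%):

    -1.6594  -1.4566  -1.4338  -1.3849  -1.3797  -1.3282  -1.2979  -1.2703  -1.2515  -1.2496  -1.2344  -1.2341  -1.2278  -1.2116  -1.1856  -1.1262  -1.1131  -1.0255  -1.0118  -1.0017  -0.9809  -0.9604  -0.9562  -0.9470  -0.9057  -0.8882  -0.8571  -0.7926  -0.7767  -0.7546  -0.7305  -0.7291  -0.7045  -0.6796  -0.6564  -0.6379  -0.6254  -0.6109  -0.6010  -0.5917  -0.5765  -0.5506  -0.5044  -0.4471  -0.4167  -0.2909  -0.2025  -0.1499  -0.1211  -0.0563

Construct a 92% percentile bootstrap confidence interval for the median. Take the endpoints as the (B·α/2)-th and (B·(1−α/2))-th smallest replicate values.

α = 0.08; lower rank = 50 × 0.040 = 2; upper rank = 50 × 0.960 = 48.
The 2nd smallest replicate is -1.4566; the 48th is -0.1499.

(-1.4566, -0.1499)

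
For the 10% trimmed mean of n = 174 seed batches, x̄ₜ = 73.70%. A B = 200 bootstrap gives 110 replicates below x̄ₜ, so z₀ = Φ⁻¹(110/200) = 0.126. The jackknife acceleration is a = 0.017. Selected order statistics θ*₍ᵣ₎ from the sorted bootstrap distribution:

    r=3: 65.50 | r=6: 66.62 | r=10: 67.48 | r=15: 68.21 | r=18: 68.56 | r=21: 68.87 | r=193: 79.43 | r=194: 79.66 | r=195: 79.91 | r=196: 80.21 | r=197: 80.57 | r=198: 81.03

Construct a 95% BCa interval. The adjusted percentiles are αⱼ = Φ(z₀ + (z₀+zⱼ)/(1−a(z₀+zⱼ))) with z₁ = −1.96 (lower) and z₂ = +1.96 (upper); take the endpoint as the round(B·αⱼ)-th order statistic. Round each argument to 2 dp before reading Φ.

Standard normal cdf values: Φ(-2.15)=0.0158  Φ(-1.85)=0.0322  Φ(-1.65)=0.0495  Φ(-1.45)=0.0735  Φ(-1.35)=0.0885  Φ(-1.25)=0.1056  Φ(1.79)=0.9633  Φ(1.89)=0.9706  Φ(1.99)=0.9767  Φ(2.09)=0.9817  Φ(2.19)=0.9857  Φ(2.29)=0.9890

Lower: z₀ + z₁ = 0.126 + (-1.960) = -1.834; 1 − a(z₀+z₁) = 1 − (0.017)(-1.834) = 1.0312; argument = 0.126 + (-1.834)/1.0312 = -1.6525 → -1.65.
α₁ = Φ(-1.65) = 0.0495; rank = round(200 × 0.0495) = 10; θ*₍10₎ = 67.48.
Upper: z₀ + z₂ = 2.086; 1 − a(z₀+z₂) = 0.9645; argument = 2.2887 → 2.29; α₂ = 0.9890; rank = 198; θ*₍198₎ = 81.03.

(67.48, 81.03)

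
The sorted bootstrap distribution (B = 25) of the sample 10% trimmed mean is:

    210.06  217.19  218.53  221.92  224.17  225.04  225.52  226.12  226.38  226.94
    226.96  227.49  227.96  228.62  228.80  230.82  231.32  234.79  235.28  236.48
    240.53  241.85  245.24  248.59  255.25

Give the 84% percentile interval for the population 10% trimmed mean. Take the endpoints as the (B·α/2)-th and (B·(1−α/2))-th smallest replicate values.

α = 0.16; lower rank = 25 × 0.080 = 2; upper rank = 25 × 0.920 = 23.
The 2nd smallest replicate is 217.19; the 23rd is 245.24.

(217.19, 245.24)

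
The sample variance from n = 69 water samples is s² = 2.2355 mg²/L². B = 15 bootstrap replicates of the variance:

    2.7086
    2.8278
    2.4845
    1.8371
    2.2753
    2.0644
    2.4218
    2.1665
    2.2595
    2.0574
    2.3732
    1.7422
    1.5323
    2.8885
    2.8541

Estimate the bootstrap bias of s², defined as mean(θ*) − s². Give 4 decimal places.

mean(θ*) = (2.7086 + 2.8278 + 2.4845 + 1.8371 + 2.2753 + 2.0644 + 2.4218 + 2.1665 + 2.2595 + 2.0574 + 2.3732 + 1.7422 + 1.5323 + 2.8885 + 2.8541) / 15 = 2.29955
bias = 2.29955 − 2.2355

bias = +0.0640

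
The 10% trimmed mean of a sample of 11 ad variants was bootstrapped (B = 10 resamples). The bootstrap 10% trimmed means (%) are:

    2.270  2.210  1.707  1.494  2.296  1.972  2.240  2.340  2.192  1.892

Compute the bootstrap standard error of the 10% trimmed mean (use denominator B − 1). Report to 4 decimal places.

Bootstrap SE is the standard deviation of the 10 replicate 10% trimmed means.
Mean of replicates: (2.270 + 2.210 + 1.707 + 1.494 + 2.296 + 1.972 + 2.240 + 2.340 + 2.192 + 1.892) / 10 = 20.61300 / 10 = 2.06130
Sum of squared deviations: (+0.20870)² + (+0.14870)² + (−0.35430)² + (−0.56730)² + (+0.23470)² + (−0.08930)² + (+0.17870)² + (+0.27870)² + (+0.13070)² + (−0.16930)² = 0.73144
Variance = 0.73144 / 9 = 0.08127
SE* = √0.08127

SE* = 0.2851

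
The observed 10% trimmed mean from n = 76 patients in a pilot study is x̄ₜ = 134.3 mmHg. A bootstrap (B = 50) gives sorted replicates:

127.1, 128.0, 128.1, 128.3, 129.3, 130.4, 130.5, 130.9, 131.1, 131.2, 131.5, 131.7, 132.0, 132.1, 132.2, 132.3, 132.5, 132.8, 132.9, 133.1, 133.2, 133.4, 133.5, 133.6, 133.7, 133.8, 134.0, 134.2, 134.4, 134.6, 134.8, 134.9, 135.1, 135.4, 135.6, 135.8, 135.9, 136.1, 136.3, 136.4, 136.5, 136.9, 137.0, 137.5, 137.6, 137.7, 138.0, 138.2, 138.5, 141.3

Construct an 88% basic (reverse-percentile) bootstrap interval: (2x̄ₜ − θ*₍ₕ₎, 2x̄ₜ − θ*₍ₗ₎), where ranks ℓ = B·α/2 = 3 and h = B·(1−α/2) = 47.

(130.6, 140.5)

Percentile endpoints at ranks 3 and 47: θ*₍3₎ = 128.1, θ*₍47₎ = 138.0.
Basic interval reflects these around x̄ₜ:
  lower = 2 × 134.3 − 138.0 = 130.6
  upper = 2 × 134.3 − 128.1 = 140.5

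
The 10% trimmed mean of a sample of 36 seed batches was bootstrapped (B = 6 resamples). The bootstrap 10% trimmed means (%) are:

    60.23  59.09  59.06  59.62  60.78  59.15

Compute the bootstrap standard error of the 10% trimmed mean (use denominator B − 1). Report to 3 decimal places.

Bootstrap SE is the standard deviation of the 6 replicate 10% trimmed means.
Mean of replicates: (60.23 + 59.09 + 59.06 + 59.62 + 60.78 + 59.15) / 6 = 357.9300 / 6 = 59.6550
Sum of squared deviations: (+0.5750)² + (−0.5650)² + (−0.5950)² + (−0.0350)² + (+1.1250)² + (−0.5050)² = 2.5257
Variance = 2.5257 / 5 = 0.5051
SE* = √0.5051

SE* = 0.711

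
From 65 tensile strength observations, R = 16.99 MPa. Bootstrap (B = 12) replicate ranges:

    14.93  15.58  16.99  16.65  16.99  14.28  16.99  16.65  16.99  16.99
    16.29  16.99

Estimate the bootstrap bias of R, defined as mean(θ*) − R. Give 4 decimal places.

bias = −0.6300

mean(θ*) = (14.93 + 15.58 + 16.99 + 16.65 + 16.99 + 14.28 + 16.99 + 16.65 + 16.99 + 16.99 + 16.29 + 16.99) / 12 = 16.36000
bias = 16.36000 − 16.99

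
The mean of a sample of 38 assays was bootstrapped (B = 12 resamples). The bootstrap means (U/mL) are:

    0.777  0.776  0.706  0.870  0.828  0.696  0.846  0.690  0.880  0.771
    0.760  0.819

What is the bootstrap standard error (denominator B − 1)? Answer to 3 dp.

Bootstrap SE is the standard deviation of the 12 replicate means.
Mean of replicates: (0.777 + 0.776 + 0.706 + 0.870 + 0.828 + 0.696 + 0.846 + 0.690 + 0.880 + 0.771 + 0.760 + 0.819) / 12 = 9.41900 / 12 = 0.78492
Sum of squared deviations: (−0.00792)² + (−0.00892)² + (−0.07892)² + (+0.08508)² + (+0.04308)² + (−0.08892)² + (+0.06108)² + (−0.09492)² + (+0.09508)² + (−0.01392)² + (−0.02492)² + (+0.03408)² = 0.04713
Variance = 0.04713 / 11 = 0.00428
SE* = √0.00428

SE* = 0.065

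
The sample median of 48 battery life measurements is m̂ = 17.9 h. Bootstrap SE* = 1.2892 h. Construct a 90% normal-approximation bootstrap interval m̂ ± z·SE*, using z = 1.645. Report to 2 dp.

(15.78, 20.02)

Margin = 1.645 × 1.2892 = 2.121
Interval: 17.9 ± 2.121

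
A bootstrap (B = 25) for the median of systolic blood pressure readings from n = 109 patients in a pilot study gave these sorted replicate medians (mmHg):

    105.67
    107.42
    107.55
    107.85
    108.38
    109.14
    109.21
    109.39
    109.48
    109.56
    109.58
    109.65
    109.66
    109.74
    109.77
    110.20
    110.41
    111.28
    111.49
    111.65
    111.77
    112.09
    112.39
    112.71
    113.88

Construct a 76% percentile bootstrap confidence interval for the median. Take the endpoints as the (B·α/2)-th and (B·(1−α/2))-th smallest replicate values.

α = 0.24; lower rank = 25 × 0.120 = 3; upper rank = 25 × 0.880 = 22.
The 3rd smallest replicate is 107.55; the 22nd is 112.09.

(107.55, 112.09)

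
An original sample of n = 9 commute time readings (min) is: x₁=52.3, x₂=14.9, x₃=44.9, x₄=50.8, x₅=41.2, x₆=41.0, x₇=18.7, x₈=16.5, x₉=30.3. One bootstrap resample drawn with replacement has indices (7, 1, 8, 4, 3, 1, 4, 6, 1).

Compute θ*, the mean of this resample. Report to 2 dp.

Resample values: 18.7, 52.3, 16.5, 50.8, 44.9, 52.3, 50.8, 41.0, 52.3.
Mean = (18.7 + 52.3 + 16.5 + 50.8 + 44.9 + 52.3 + 50.8 + 41.0 + 52.3) / 9 = 379.60 / 9 = 42.18

θ* = 42.18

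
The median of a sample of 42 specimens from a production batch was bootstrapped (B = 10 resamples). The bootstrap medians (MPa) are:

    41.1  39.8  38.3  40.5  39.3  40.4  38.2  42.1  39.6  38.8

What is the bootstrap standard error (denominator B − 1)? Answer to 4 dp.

SE* = 1.2441

Bootstrap SE is the standard deviation of the 10 replicate medians.
Mean of replicates: (41.1 + 39.8 + 38.3 + 40.5 + 39.3 + 40.4 + 38.2 + 42.1 + 39.6 + 38.8) / 10 = 398.10000 / 10 = 39.81000
Sum of squared deviations: (+1.29000)² + (−0.01000)² + (−1.51000)² + (+0.69000)² + (−0.51000)² + (+0.59000)² + (−1.61000)² + (+2.29000)² + (−0.21000)² + (−1.01000)² = 13.92900
Variance = 13.92900 / 9 = 1.54767
SE* = √1.54767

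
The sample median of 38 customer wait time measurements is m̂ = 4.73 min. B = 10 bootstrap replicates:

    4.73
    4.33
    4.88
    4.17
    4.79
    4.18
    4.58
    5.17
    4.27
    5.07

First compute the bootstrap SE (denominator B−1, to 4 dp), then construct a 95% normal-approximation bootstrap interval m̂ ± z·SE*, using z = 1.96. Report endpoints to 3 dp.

Mean of replicates = 4.6170; sum of squared deviations = 1.2178; SE* = √(1.2178/9) = 0.3678
Margin = 1.96 × 0.3678 = 0.7209
Interval: 4.73 ± 0.7209

(4.009, 5.451)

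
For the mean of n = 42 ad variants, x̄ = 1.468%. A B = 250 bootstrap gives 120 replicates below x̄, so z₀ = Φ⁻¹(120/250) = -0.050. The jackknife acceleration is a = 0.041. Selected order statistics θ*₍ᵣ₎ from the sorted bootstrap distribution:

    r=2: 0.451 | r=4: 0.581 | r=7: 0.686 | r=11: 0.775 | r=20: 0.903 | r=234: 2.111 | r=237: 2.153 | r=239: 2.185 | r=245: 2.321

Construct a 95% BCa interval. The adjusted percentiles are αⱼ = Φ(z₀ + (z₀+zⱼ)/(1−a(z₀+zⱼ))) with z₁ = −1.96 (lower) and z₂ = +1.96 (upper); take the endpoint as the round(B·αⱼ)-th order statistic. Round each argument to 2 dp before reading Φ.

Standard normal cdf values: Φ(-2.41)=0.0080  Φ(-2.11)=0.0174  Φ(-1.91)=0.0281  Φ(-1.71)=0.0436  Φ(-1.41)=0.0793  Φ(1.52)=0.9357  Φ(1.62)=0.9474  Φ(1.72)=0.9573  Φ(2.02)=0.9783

Lower: z₀ + z₁ = -0.050 + (-1.960) = -2.010; 1 − a(z₀+z₁) = 1 − (0.041)(-2.010) = 1.0824; argument = -0.050 + (-2.010)/1.0824 = -1.9070 → -1.91.
α₁ = Φ(-1.91) = 0.0281; rank = round(250 × 0.0281) = 7; θ*₍7₎ = 0.686.
Upper: z₀ + z₂ = 1.910; 1 − a(z₀+z₂) = 0.9217; argument = 2.0223 → 2.02; α₂ = 0.9783; rank = 245; θ*₍245₎ = 2.321.

(0.686, 2.321)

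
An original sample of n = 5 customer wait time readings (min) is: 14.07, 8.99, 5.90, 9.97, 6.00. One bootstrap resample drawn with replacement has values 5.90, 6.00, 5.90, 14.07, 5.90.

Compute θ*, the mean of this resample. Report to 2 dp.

Mean = (5.90 + 6.00 + 5.90 + 14.07 + 5.90) / 5 = 37.770 / 5 = 7.55

θ* = 7.55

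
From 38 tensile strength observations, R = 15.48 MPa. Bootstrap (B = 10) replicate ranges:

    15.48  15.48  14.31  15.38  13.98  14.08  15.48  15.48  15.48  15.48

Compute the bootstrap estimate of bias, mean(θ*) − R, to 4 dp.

bias = −0.4170

mean(θ*) = (15.48 + 15.48 + 14.31 + 15.38 + 13.98 + 14.08 + 15.48 + 15.48 + 15.48 + 15.48) / 10 = 15.06300
bias = 15.06300 − 15.48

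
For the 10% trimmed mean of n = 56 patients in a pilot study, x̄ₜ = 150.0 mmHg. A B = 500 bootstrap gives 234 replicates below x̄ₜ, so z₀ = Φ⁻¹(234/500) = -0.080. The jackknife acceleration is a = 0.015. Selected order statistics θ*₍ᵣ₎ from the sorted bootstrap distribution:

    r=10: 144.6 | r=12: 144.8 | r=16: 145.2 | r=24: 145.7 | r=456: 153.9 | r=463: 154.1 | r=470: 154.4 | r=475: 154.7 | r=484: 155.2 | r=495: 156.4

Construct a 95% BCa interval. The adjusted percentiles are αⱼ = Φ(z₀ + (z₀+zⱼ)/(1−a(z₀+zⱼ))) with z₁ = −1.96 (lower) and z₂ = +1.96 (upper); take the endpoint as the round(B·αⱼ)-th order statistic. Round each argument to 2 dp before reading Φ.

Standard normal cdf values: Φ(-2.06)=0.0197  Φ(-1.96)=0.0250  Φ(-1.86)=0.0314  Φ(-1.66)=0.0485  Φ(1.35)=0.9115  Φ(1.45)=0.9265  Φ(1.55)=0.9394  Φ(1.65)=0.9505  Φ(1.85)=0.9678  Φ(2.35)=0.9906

Lower: z₀ + z₁ = -0.080 + (-1.960) = -2.040; 1 − a(z₀+z₁) = 1 − (0.015)(-2.040) = 1.0306; argument = -0.080 + (-2.040)/1.0306 = -2.0594 → -2.06.
α₁ = Φ(-2.06) = 0.0197; rank = round(500 × 0.0197) = 10; θ*₍10₎ = 144.6.
Upper: z₀ + z₂ = 1.880; 1 − a(z₀+z₂) = 0.9718; argument = 1.8546 → 1.85; α₂ = 0.9678; rank = 484; θ*₍484₎ = 155.2.

(144.6, 155.2)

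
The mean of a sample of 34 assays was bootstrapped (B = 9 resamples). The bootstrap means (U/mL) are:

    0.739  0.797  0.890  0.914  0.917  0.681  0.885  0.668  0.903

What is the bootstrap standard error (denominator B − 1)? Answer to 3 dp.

SE* = 0.102

Bootstrap SE is the standard deviation of the 9 replicate means.
Mean of replicates: (0.739 + 0.797 + 0.890 + 0.914 + 0.917 + 0.681 + 0.885 + 0.668 + 0.903) / 9 = 7.3940 / 9 = 0.8216
Sum of squared deviations: (−0.0826)² + (−0.0246)² + (+0.0684)² + (+0.0924)² + (+0.0954)² + (−0.1406)² + (+0.0634)² + (−0.1536)² + (+0.0814)² = 0.0838
Variance = 0.0838 / 8 = 0.0105
SE* = √0.0105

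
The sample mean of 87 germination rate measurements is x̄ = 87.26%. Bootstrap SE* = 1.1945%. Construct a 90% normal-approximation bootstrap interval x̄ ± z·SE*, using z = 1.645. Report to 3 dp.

(85.295, 89.225)

Margin = 1.645 × 1.1945 = 1.9650
Interval: 87.26 ± 1.9650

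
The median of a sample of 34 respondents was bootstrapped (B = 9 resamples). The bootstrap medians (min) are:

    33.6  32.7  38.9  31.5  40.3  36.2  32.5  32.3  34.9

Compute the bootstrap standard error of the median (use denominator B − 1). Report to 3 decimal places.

SE* = 3.108

Bootstrap SE is the standard deviation of the 9 replicate medians.
Mean of replicates: (33.6 + 32.7 + 38.9 + 31.5 + 40.3 + 36.2 + 32.5 + 32.3 + 34.9) / 9 = 312.9000 / 9 = 34.7667
Sum of squared deviations: (−1.1667)² + (−2.0667)² + (+4.1333)² + (−3.2667)² + (+5.5333)² + (+1.4333)² + (−2.2667)² + (−2.4667)² + (+0.1333)² = 77.3000
Variance = 77.3000 / 8 = 9.6625
SE* = √9.6625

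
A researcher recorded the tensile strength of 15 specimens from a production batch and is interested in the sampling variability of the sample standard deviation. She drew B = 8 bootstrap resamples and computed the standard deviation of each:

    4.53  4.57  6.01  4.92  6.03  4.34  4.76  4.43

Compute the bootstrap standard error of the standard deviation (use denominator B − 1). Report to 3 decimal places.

Bootstrap SE is the standard deviation of the 8 replicate standard deviations.
Mean of replicates: (4.53 + 4.57 + 6.01 + 4.92 + 6.03 + 4.34 + 4.76 + 4.43) / 8 = 39.5900 / 8 = 4.9488
Sum of squared deviations: (−0.4188)² + (−0.3788)² + (+1.0612)² + (−0.0288)² + (+1.0812)² + (−0.6088)² + (−0.1888)² + (−0.5188)² = 3.2903
Variance = 3.2903 / 7 = 0.4700
SE* = √0.4700

SE* = 0.686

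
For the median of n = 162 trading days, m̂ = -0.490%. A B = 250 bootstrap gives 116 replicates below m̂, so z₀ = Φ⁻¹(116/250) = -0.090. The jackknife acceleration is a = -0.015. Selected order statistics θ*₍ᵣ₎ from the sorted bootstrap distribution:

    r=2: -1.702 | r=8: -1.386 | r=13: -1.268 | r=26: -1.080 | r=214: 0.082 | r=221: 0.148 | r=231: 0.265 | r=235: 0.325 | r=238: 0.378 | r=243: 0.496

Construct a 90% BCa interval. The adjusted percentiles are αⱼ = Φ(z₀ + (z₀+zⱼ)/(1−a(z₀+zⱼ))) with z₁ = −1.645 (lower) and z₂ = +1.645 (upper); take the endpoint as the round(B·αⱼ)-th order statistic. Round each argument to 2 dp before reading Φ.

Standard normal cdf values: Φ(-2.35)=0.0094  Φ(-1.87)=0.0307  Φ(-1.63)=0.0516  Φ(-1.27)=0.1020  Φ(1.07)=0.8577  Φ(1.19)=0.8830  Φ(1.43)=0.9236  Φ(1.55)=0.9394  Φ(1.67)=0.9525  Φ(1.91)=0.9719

Lower: z₀ + z₁ = -0.090 + (-1.645) = -1.735; 1 − a(z₀+z₁) = 1 − (-0.015)(-1.735) = 0.9740; argument = -0.090 + (-1.735)/0.9740 = -1.8714 → -1.87.
α₁ = Φ(-1.87) = 0.0307; rank = round(250 × 0.0307) = 8; θ*₍8₎ = -1.386.
Upper: z₀ + z₂ = 1.555; 1 − a(z₀+z₂) = 1.0233; argument = 1.4296 → 1.43; α₂ = 0.9236; rank = 231; θ*₍231₎ = 0.265.

(-1.386, 0.265)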